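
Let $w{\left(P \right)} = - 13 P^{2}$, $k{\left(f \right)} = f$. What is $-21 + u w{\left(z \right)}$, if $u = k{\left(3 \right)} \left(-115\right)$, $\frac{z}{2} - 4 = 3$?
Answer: $879039$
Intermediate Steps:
$z = 14$ ($z = 8 + 2 \cdot 3 = 8 + 6 = 14$)
$u = -345$ ($u = 3 \left(-115\right) = -345$)
$-21 + u w{\left(z \right)} = -21 - 345 \left(- 13 \cdot 14^{2}\right) = -21 - 345 \left(\left(-13\right) 196\right) = -21 - -879060 = -21 + 879060 = 879039$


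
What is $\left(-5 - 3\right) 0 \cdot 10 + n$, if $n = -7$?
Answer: $-7$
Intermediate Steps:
$\left(-5 - 3\right) 0 \cdot 10 + n = \left(-5 - 3\right) 0 \cdot 10 - 7 = \left(-8\right) 0 \cdot 10 - 7 = 0 \cdot 10 - 7 = 0 - 7 = -7$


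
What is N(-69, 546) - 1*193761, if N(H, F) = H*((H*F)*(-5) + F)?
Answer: -13228965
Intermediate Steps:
N(H, F) = H*(F - 5*F*H) (N(H, F) = H*((F*H)*(-5) + F) = H*(-5*F*H + F) = H*(F - 5*F*H))
N(-69, 546) - 1*193761 = 546*(-69)*(1 - 5*(-69)) - 1*193761 = 546*(-69)*(1 + 345) - 193761 = 546*(-69)*346 - 193761 = -13035204 - 193761 = -13228965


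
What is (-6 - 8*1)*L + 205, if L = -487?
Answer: 7023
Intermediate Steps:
(-6 - 8*1)*L + 205 = (-6 - 8*1)*(-487) + 205 = (-6 - 8)*(-487) + 205 = -14*(-487) + 205 = 6818 + 205 = 7023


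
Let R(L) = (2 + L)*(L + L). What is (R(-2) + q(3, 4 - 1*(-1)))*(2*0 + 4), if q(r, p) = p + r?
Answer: 32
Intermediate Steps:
R(L) = 2*L*(2 + L) (R(L) = (2 + L)*(2*L) = 2*L*(2 + L))
(R(-2) + q(3, 4 - 1*(-1)))*(2*0 + 4) = (2*(-2)*(2 - 2) + ((4 - 1*(-1)) + 3))*(2*0 + 4) = (2*(-2)*0 + ((4 + 1) + 3))*(0 + 4) = (0 + (5 + 3))*4 = (0 + 8)*4 = 8*4 = 32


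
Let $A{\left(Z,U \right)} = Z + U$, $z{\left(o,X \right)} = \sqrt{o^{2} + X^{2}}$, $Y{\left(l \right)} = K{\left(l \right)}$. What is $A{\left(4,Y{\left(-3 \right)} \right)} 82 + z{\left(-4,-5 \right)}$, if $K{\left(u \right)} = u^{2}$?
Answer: $1066 + \sqrt{41} \approx 1072.4$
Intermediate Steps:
$Y{\left(l \right)} = l^{2}$
$z{\left(o,X \right)} = \sqrt{X^{2} + o^{2}}$
$A{\left(Z,U \right)} = U + Z$
$A{\left(4,Y{\left(-3 \right)} \right)} 82 + z{\left(-4,-5 \right)} = \left(\left(-3\right)^{2} + 4\right) 82 + \sqrt{\left(-5\right)^{2} + \left(-4\right)^{2}} = \left(9 + 4\right) 82 + \sqrt{25 + 16} = 13 \cdot 82 + \sqrt{41} = 1066 + \sqrt{41}$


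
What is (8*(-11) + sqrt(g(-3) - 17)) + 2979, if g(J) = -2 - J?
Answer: 2891 + 4*I ≈ 2891.0 + 4.0*I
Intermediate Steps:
(8*(-11) + sqrt(g(-3) - 17)) + 2979 = (8*(-11) + sqrt((-2 - 1*(-3)) - 17)) + 2979 = (-88 + sqrt((-2 + 3) - 17)) + 2979 = (-88 + sqrt(1 - 17)) + 2979 = (-88 + sqrt(-16)) + 2979 = (-88 + 4*I) + 2979 = 2891 + 4*I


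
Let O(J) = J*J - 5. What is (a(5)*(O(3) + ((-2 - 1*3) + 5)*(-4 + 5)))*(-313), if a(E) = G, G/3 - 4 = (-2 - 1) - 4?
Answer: 11268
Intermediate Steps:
G = -9 (G = 12 + 3*((-2 - 1) - 4) = 12 + 3*(-3 - 4) = 12 + 3*(-7) = 12 - 21 = -9)
O(J) = -5 + J² (O(J) = J² - 5 = -5 + J²)
a(E) = -9
(a(5)*(O(3) + ((-2 - 1*3) + 5)*(-4 + 5)))*(-313) = -9*((-5 + 3²) + ((-2 - 1*3) + 5)*(-4 + 5))*(-313) = -9*((-5 + 9) + ((-2 - 3) + 5)*1)*(-313) = -9*(4 + (-5 + 5)*1)*(-313) = -9*(4 + 0*1)*(-313) = -9*(4 + 0)*(-313) = -9*4*(-313) = -36*(-313) = 11268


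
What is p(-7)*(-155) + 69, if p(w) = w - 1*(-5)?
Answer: 379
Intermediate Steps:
p(w) = 5 + w (p(w) = w + 5 = 5 + w)
p(-7)*(-155) + 69 = (5 - 7)*(-155) + 69 = -2*(-155) + 69 = 310 + 69 = 379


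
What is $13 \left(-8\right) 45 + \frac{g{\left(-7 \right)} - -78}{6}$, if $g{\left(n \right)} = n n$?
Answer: $- \frac{27953}{6} \approx -4658.8$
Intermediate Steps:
$g{\left(n \right)} = n^{2}$
$13 \left(-8\right) 45 + \frac{g{\left(-7 \right)} - -78}{6} = 13 \left(-8\right) 45 + \frac{\left(-7\right)^{2} - -78}{6} = \left(-104\right) 45 + \left(49 + 78\right) \frac{1}{6} = -4680 + 127 \cdot \frac{1}{6} = -4680 + \frac{127}{6} = - \frac{27953}{6}$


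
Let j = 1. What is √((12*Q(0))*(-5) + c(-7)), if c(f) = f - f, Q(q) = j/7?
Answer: 2*I*√105/7 ≈ 2.9277*I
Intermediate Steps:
Q(q) = ⅐ (Q(q) = 1/7 = 1*(⅐) = ⅐)
c(f) = 0
√((12*Q(0))*(-5) + c(-7)) = √((12*(⅐))*(-5) + 0) = √((12/7)*(-5) + 0) = √(-60/7 + 0) = √(-60/7) = 2*I*√105/7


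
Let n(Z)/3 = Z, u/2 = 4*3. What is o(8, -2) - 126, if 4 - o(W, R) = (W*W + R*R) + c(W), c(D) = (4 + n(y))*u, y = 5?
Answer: -646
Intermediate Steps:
u = 24 (u = 2*(4*3) = 2*12 = 24)
n(Z) = 3*Z
c(D) = 456 (c(D) = (4 + 3*5)*24 = (4 + 15)*24 = 19*24 = 456)
o(W, R) = -452 - R**2 - W**2 (o(W, R) = 4 - ((W*W + R*R) + 456) = 4 - ((W**2 + R**2) + 456) = 4 - ((R**2 + W**2) + 456) = 4 - (456 + R**2 + W**2) = 4 + (-456 - R**2 - W**2) = -452 - R**2 - W**2)
o(8, -2) - 126 = (-452 - 1*(-2)**2 - 1*8**2) - 126 = (-452 - 1*4 - 1*64) - 126 = (-452 - 4 - 64) - 126 = -520 - 126 = -646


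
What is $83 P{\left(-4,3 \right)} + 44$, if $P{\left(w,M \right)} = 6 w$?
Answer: $-1948$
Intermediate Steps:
$83 P{\left(-4,3 \right)} + 44 = 83 \cdot 6 \left(-4\right) + 44 = 83 \left(-24\right) + 44 = -1992 + 44 = -1948$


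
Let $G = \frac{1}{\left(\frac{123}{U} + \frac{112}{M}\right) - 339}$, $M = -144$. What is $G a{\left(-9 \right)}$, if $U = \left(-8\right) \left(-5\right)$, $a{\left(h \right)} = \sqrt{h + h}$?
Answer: $- \frac{1080 i \sqrt{2}}{121213} \approx - 0.012601 i$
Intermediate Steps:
$a{\left(h \right)} = \sqrt{2} \sqrt{h}$ ($a{\left(h \right)} = \sqrt{2 h} = \sqrt{2} \sqrt{h}$)
$U = 40$
$G = - \frac{360}{121213}$ ($G = \frac{1}{\left(\frac{123}{40} + \frac{112}{-144}\right) - 339} = \frac{1}{\left(123 \cdot \frac{1}{40} + 112 \left(- \frac{1}{144}\right)\right) - 339} = \frac{1}{\left(\frac{123}{40} - \frac{7}{9}\right) - 339} = \frac{1}{\frac{827}{360} - 339} = \frac{1}{- \frac{121213}{360}} = - \frac{360}{121213} \approx -0.00297$)
$G a{\left(-9 \right)} = - \frac{360 \sqrt{2} \sqrt{-9}}{121213} = - \frac{360 \sqrt{2} \cdot 3 i}{121213} = - \frac{360 \cdot 3 i \sqrt{2}}{121213} = - \frac{1080 i \sqrt{2}}{121213}$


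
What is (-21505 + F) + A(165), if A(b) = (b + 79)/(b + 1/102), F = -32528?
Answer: -909404535/16831 ≈ -54032.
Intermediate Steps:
A(b) = (79 + b)/(1/102 + b) (A(b) = (79 + b)/(b + 1/102) = (79 + b)/(1/102 + b))
(-21505 + F) + A(165) = (-21505 - 32528) + 102*(79 + 165)/(1 + 102*165) = -54033 + 102*244/(1 + 16830) = -54033 + 102*244/16831 = -54033 + 102*(1/16831)*244 = -54033 + 24888/16831 = -909404535/16831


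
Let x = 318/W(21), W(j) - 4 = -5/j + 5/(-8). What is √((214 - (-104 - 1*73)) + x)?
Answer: √136746487/527 ≈ 22.189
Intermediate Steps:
W(j) = 27/8 - 5/j (W(j) = 4 + (-5/j + 5/(-8)) = 4 + (-5/j + 5*(-⅛)) = 4 + (-5/j - 5/8) = 4 + (-5/8 - 5/j) = 27/8 - 5/j)
x = 53424/527 (x = 318/(27/8 - 5/21) = 318/(527/168) = 318*(168/527) = 53424/527 ≈ 101.37)
√((214 - (-104 - 1*73)) + x) = √((214 - (-104 - 1*73)) + 53424/527) = √((214 - (-104 - 73)) + 53424/527) = √((214 - 1*(-177)) + 53424/527) = √((214 + 177) + 53424/527) = √(391 + 53424/527) = √(259481/527) = √136746487/527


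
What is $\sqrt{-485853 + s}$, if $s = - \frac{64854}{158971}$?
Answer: $\frac{i \sqrt{12278379875141607}}{158971} \approx 697.03 i$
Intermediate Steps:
$s = - \frac{64854}{158971}$ ($s = \left(-64854\right) \frac{1}{158971} = - \frac{64854}{158971} \approx -0.40796$)
$\sqrt{-485853 + s} = \sqrt{-485853 - \frac{64854}{158971}} = \sqrt{- \frac{77236602117}{158971}} = \frac{i \sqrt{12278379875141607}}{158971}$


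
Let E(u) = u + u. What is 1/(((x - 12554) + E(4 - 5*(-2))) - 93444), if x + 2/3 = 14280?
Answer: -3/275072 ≈ -1.0906e-5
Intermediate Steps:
x = 42838/3 (x = -⅔ + 14280 = 42838/3 ≈ 14279.)
E(u) = 2*u
1/(((x - 12554) + E(4 - 5*(-2))) - 93444) = 1/(((42838/3 - 12554) + 2*(4 - 5*(-2))) - 93444) = 1/((5176/3 + 2*(4 + 10)) - 93444) = 1/((5176/3 + 2*14) - 93444) = 1/((5176/3 + 28) - 93444) = 1/(5260/3 - 93444) = 1/(-275072/3) = -3/275072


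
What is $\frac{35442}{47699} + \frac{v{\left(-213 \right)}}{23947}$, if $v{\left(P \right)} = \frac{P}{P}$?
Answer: $\frac{848777273}{1142247953} \approx 0.74308$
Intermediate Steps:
$v{\left(P \right)} = 1$
$\frac{35442}{47699} + \frac{v{\left(-213 \right)}}{23947} = \frac{35442}{47699} + 1 \cdot \frac{1}{23947} = 35442 \cdot \frac{1}{47699} + 1 \cdot \frac{1}{23947} = \frac{35442}{47699} + \frac{1}{23947} = \frac{848777273}{1142247953}$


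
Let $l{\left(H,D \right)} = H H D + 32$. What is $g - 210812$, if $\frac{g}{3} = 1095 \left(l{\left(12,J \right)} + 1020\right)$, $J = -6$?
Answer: $406768$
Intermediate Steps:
$l{\left(H,D \right)} = 32 + D H^{2}$ ($l{\left(H,D \right)} = H^{2} D + 32 = D H^{2} + 32 = 32 + D H^{2}$)
$g = 617580$ ($g = 3 \cdot 1095 \left(\left(32 - 6 \cdot 12^{2}\right) + 1020\right) = 3 \cdot 1095 \left(\left(32 - 864\right) + 1020\right) = 3 \cdot 1095 \left(-832 + 1020\right) = 3 \cdot 1095 \cdot 188 = 3 \cdot 205860 = 617580$)
$g - 210812 = 617580 - 210812 = 406768$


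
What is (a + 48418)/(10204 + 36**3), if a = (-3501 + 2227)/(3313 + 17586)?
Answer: 252971627/297079285 ≈ 0.85153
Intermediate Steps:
a = -1274/20899 ≈ -0.060960
(a + 48418)/(10204 + 36**3) = (-1274/20899 + 48418)/(10204 + 36**3) = 1011886508/(20899*(10204 + 46656)) = (1011886508/20899)/56860 = (1011886508/20899)*(1/56860) = 252971627/297079285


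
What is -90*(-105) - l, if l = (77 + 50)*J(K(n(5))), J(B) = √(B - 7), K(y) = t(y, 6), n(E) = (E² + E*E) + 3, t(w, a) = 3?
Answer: 9450 - 254*I ≈ 9450.0 - 254.0*I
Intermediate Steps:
n(E) = 3 + 2*E² (n(E) = (E² + E²) + 3 = 2*E² + 3 = 3 + 2*E²)
K(y) = 3
J(B) = √(-7 + B)
l = 254*I (l = (77 + 50)*√(-7 + 3) = 127*√(-4) = 127*(2*I) = 254*I ≈ 254.0*I)
-90*(-105) - l = -90*(-105) - 254*I = 9450 - 254*I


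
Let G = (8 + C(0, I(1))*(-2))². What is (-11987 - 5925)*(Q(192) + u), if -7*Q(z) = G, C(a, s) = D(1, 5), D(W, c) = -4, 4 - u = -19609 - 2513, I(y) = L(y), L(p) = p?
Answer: -2769660912/7 ≈ -3.9567e+8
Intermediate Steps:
I(y) = y
u = 22126 (u = 4 - (-19609 - 2513) = 4 - 1*(-22122) = 4 + 22122 = 22126)
C(a, s) = -4
G = 256 (G = (8 - 4*(-2))² = (8 + 8)² = 16² = 256)
Q(z) = -256/7 (Q(z) = -⅐*256 = -256/7)
(-11987 - 5925)*(Q(192) + u) = (-11987 - 5925)*(-256/7 + 22126) = -17912*154626/7 = -2769660912/7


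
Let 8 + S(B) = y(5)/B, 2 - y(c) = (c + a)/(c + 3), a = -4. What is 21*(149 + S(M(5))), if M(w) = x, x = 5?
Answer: 23751/8 ≈ 2968.9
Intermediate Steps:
y(c) = 2 - (-4 + c)/(3 + c) (y(c) = 2 - (c - 4)/(c + 3) = 2 - (-4 + c)/(3 + c))
M(w) = 5
S(B) = -8 + 15/(8*B) (S(B) = -8 + ((10 + 5)/(3 + 5))/B = -8 + (15/8)/B = -8 + ((1/8)*15)/B = -8 + 15/(8*B))
21*(149 + S(M(5))) = 21*(149 + (-8 + (15/8)/5)) = 21*(149 + (-8 + (15/8)*(1/5))) = 21*(149 + (-8 + 3/8)) = 21*(149 - 61/8) = 21*(1131/8) = 23751/8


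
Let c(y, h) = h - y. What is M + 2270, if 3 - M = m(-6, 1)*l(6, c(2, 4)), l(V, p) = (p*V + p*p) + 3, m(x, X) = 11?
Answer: 2064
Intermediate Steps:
l(V, p) = 3 + p**2 + V*p (l(V, p) = (V*p + p**2) + 3 = (p**2 + V*p) + 3 = 3 + p**2 + V*p)
M = -206 (M = 3 - 11*(3 + (4 - 1*2)**2 + 6*(4 - 1*2)) = 3 - 11*(3 + (4 - 2)**2 + 6*(4 - 2)) = 3 - 11*(3 + 2**2 + 6*2) = 3 - 11*(3 + 4 + 12) = 3 - 11*19 = 3 - 1*209 = 3 - 209 = -206)
M + 2270 = -206 + 2270 = 2064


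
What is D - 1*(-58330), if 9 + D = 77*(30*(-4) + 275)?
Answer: 70256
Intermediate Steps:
D = 11926 (D = -9 + 77*(30*(-4) + 275) = -9 + 77*(-120 + 275) = -9 + 77*155 = -9 + 11935 = 11926)
D - 1*(-58330) = 11926 - 1*(-58330) = 11926 + 58330 = 70256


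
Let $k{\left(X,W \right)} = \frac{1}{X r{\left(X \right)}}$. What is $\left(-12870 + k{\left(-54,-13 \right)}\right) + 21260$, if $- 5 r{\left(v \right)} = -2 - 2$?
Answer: $\frac{1812235}{216} \approx 8390.0$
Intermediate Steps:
$r{\left(v \right)} = \frac{4}{5}$ ($r{\left(v \right)} = - \frac{-2 - 2}{5} = \left(- \frac{1}{5}\right) \left(-4\right) = \frac{4}{5}$)
$k{\left(X,W \right)} = \frac{5}{4 X}$ ($k{\left(X,W \right)} = \frac{1}{X \frac{4}{5}} = \frac{1}{\frac{4}{5} X} = \frac{5}{4 X}$)
$\left(-12870 + k{\left(-54,-13 \right)}\right) + 21260 = \left(-12870 + \frac{5}{4 \left(-54\right)}\right) + 21260 = \left(-12870 + \frac{5}{4} \left(- \frac{1}{54}\right)\right) + 21260 = \left(-12870 - \frac{5}{216}\right) + 21260 = - \frac{2779925}{216} + 21260 = \frac{1812235}{216}$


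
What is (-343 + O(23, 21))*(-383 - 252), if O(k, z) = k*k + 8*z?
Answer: -224790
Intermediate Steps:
O(k, z) = k**2 + 8*z
(-343 + O(23, 21))*(-383 - 252) = (-343 + (23**2 + 8*21))*(-383 - 252) = (-343 + (529 + 168))*(-635) = (-343 + 697)*(-635) = 354*(-635) = -224790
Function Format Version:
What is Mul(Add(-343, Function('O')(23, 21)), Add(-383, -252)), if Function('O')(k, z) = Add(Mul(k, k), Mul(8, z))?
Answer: -224790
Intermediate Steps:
Function('O')(k, z) = Add(Pow(k, 2), Mul(8, z))
Mul(Add(-343, Function('O')(23, 21)), Add(-383, -252)) = Mul(Add(-343, Add(Pow(23, 2), Mul(8, 21))), Add(-383, -252)) = Mul(Add(-343, Add(529, 168)), -635) = Mul(Add(-343, 697), -635) = Mul(354, -635) = -224790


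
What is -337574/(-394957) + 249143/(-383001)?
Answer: 30890407723/151268925957 ≈ 0.20421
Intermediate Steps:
-337574/(-394957) + 249143/(-383001) = -337574*(-1/394957) + 249143*(-1/383001) = 337574/394957 - 249143/383001 = 30890407723/151268925957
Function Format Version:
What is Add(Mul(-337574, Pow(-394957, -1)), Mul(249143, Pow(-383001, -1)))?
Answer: Rational(30890407723, 151268925957) ≈ 0.20421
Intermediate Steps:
Add(Mul(-337574, Pow(-394957, -1)), Mul(249143, Pow(-383001, -1))) = Add(Mul(-337574, Rational(-1, 394957)), Mul(249143, Rational(-1, 383001))) = Add(Rational(337574, 394957), Rational(-249143, 383001)) = Rational(30890407723, 151268925957)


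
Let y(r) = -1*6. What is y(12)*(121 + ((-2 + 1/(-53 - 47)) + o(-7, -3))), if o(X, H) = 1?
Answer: -35997/50 ≈ -719.94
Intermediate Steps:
y(r) = -6
y(12)*(121 + ((-2 + 1/(-53 - 47)) + o(-7, -3))) = -6*(121 + ((-2 + 1/(-53 - 47)) + 1)) = -6*(121 + ((-2 + 1/(-100)) + 1)) = -6*(121 + ((-2 - 1/100) + 1)) = -6*(121 + (-201/100 + 1)) = -6*(121 - 101/100) = -6*11999/100 = -35997/50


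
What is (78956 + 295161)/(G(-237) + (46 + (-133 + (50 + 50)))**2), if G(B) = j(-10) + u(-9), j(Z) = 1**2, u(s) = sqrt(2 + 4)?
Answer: 31799945/14447 - 374117*sqrt(6)/28894 ≈ 2169.4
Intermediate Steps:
u(s) = sqrt(6)
j(Z) = 1
G(B) = 1 + sqrt(6)
(78956 + 295161)/(G(-237) + (46 + (-133 + (50 + 50)))**2) = (78956 + 295161)/((1 + sqrt(6)) + (46 + (-133 + (50 + 50)))**2) = 374117/((1 + sqrt(6)) + (46 + (-133 + 100))**2) = 374117/((1 + sqrt(6)) + (46 - 33)**2) = 374117/((1 + sqrt(6)) + 13**2) = 374117/((1 + sqrt(6)) + 169) = 374117/(170 + sqrt(6))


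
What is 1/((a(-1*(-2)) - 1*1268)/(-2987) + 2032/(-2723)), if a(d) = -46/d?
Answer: -8133601/2554191 ≈ -3.1844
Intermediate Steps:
1/((a(-1*(-2)) - 1*1268)/(-2987) + 2032/(-2723)) = 1/((-46/((-1*(-2))) - 1*1268)/(-2987) + 2032/(-2723)) = 1/((-46/2 - 1268)*(-1/2987) + 2032*(-1/2723)) = 1/((-46*½ - 1268)*(-1/2987) - 2032/2723) = 1/((-23 - 1268)*(-1/2987) - 2032/2723) = 1/(-1291*(-1/2987) - 2032/2723) = 1/(1291/2987 - 2032/2723) = 1/(-2554191/8133601) = -8133601/2554191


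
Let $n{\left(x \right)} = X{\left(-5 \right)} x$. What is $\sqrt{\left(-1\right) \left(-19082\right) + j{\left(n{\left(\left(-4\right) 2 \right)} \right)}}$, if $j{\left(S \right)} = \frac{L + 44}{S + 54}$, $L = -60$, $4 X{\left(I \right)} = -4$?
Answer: $\frac{3 \sqrt{2037506}}{31} \approx 138.14$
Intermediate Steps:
$X{\left(I \right)} = -1$ ($X{\left(I \right)} = \frac{1}{4} \left(-4\right) = -1$)
$n{\left(x \right)} = - x$
$j{\left(S \right)} = - \frac{16}{54 + S}$ ($j{\left(S \right)} = \frac{-60 + 44}{S + 54} = - \frac{16}{54 + S}$)
$\sqrt{\left(-1\right) \left(-19082\right) + j{\left(n{\left(\left(-4\right) 2 \right)} \right)}} = \sqrt{\left(-1\right) \left(-19082\right) - \frac{16}{54 - \left(-4\right) 2}} = \sqrt{19082 - \frac{16}{54 - -8}} = \sqrt{19082 - \frac{16}{54 + 8}} = \sqrt{19082 - \frac{16}{62}} = \sqrt{19082 - \frac{8}{31}} = \sqrt{\frac{591534}{31}} = \frac{3 \sqrt{2037506}}{31}$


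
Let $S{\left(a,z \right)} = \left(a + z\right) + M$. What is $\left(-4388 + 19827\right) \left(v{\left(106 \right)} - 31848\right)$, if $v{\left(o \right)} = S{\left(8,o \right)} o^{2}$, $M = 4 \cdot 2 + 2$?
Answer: $21018901624$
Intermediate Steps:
$M = 10$ ($M = 8 + 2 = 10$)
$S{\left(a,z \right)} = 10 + a + z$ ($S{\left(a,z \right)} = \left(a + z\right) + 10 = 10 + a + z$)
$v{\left(o \right)} = o^{2} \left(18 + o\right)$ ($v{\left(o \right)} = \left(10 + 8 + o\right) o^{2} = \left(18 + o\right) o^{2} = o^{2} \left(18 + o\right)$)
$\left(-4388 + 19827\right) \left(v{\left(106 \right)} - 31848\right) = \left(-4388 + 19827\right) \left(106^{2} \left(18 + 106\right) - 31848\right) = 15439 \left(11236 \cdot 124 - 31848\right) = 15439 \left(1393264 - 31848\right) = 15439 \cdot 1361416 = 21018901624$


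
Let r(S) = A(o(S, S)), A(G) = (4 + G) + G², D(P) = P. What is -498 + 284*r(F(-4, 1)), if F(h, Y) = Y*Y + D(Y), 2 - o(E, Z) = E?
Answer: 638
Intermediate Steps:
o(E, Z) = 2 - E
F(h, Y) = Y + Y² (F(h, Y) = Y*Y + Y = Y² + Y = Y + Y²)
A(G) = 4 + G + G²
r(S) = 6 + (2 - S)² - S (r(S) = 4 + (2 - S) + (2 - S)² = 6 + (2 - S)² - S)
-498 + 284*r(F(-4, 1)) = -498 + 284*(6 + (-2 + 1*(1 + 1))² - (1 + 1)) = -498 + 284*(6 + (-2 + 1*2)² - 2) = -498 + 284*(6 + (-2 + 2)² - 1*2) = -498 + 284*(6 + 0² - 2) = -498 + 284*(6 + 0 - 2) = -498 + 284*4 = -498 + 1136 = 638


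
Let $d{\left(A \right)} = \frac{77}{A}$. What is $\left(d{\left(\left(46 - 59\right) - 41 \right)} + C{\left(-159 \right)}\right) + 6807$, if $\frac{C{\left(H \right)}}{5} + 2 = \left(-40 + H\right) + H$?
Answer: $\frac{270301}{54} \approx 5005.6$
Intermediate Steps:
$C{\left(H \right)} = -210 + 10 H$ ($C{\left(H \right)} = -10 + 5 \left(\left(-40 + H\right) + H\right) = -10 + 5 \left(-40 + 2 H\right) = -10 + \left(-200 + 10 H\right) = -210 + 10 H$)
$\left(d{\left(\left(46 - 59\right) - 41 \right)} + C{\left(-159 \right)}\right) + 6807 = \left(\frac{77}{\left(46 - 59\right) - 41} + \left(-210 + 10 \left(-159\right)\right)\right) + 6807 = \left(\frac{77}{-13 - 41} - 1800\right) + 6807 = \left(\frac{77}{-54} - 1800\right) + 6807 = \left(77 \left(- \frac{1}{54}\right) - 1800\right) + 6807 = \left(- \frac{77}{54} - 1800\right) + 6807 = - \frac{97277}{54} + 6807 = \frac{270301}{54}$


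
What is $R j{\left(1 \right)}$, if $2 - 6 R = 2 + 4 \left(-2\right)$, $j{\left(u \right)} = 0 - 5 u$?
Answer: $- \frac{20}{3} \approx -6.6667$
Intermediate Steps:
$j{\left(u \right)} = - 5 u$
$R = \frac{4}{3}$ ($R = \frac{1}{3} - \frac{2 + 4 \left(-2\right)}{6} = \frac{1}{3} - \frac{2 - 8}{6} = \frac{1}{3} - -1 = \frac{1}{3} + 1 = \frac{4}{3} \approx 1.3333$)
$R j{\left(1 \right)} = \frac{4 \left(\left(-5\right) 1\right)}{3} = \frac{4}{3} \left(-5\right) = - \frac{20}{3}$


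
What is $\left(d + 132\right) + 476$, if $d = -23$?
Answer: $585$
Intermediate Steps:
$\left(d + 132\right) + 476 = \left(-23 + 132\right) + 476 = 109 + 476 = 585$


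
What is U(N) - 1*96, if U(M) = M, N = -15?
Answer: -111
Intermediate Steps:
U(N) - 1*96 = -15 - 1*96 = -15 - 96 = -111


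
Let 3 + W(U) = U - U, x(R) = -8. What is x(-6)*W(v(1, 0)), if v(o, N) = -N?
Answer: 24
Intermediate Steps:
W(U) = -3 (W(U) = -3 + (U - U) = -3 + 0 = -3)
x(-6)*W(v(1, 0)) = -8*(-3) = 24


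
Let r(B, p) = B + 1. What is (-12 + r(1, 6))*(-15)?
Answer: 150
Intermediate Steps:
r(B, p) = 1 + B
(-12 + r(1, 6))*(-15) = (-12 + (1 + 1))*(-15) = (-12 + 2)*(-15) = -10*(-15) = 150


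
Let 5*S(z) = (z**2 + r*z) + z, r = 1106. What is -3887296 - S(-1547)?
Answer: -4023432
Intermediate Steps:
S(z) = z**2/5 + 1107*z/5 (S(z) = ((z**2 + 1106*z) + z)/5 = (z**2 + 1107*z)/5 = z**2/5 + 1107*z/5)
-3887296 - S(-1547) = -3887296 - (-1547)*(1107 - 1547)/5 = -3887296 - (-1547)*(-440)/5 = -3887296 - 1*136136 = -3887296 - 136136 = -4023432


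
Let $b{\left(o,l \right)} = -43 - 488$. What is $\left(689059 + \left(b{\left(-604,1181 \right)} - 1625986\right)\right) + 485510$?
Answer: $-451948$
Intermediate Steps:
$b{\left(o,l \right)} = -531$
$\left(689059 + \left(b{\left(-604,1181 \right)} - 1625986\right)\right) + 485510 = \left(689059 - 1626517\right) + 485510 = -937458 + 485510 = -451948$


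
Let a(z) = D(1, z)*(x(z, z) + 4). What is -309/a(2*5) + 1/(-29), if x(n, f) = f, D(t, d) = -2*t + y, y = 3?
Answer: -8975/406 ≈ -22.106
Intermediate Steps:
D(t, d) = 3 - 2*t (D(t, d) = -2*t + 3 = 3 - 2*t)
a(z) = 4 + z (a(z) = (3 - 2*1)*(z + 4) = (3 - 2)*(4 + z) = 1*(4 + z) = 4 + z)
-309/a(2*5) + 1/(-29) = -309/(4 + 2*5) + 1/(-29) = -309/(4 + 10) + 1*(-1/29) = -309/14 - 1/29 = -8975/406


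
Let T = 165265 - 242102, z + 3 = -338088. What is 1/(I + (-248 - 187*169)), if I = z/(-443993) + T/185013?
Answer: -82144476909/2616355297888517 ≈ -3.1397e-5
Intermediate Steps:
z = -338091 (z = -3 - 338088 = -338091)
T = -76837
I = 28436140042/82144476909 (I = -338091/(-443993) - 76837/185013 = -338091*(-1/443993) - 76837*1/185013 = 338091/443993 - 76837/185013 = 28436140042/82144476909 ≈ 0.34617)
1/(I + (-248 - 187*169)) = 1/(28436140042/82144476909 + (-248 - 187*169)) = 1/(28436140042/82144476909 + (-248 - 31603)) = 1/(28436140042/82144476909 - 31851) = 1/(-2616355297888517/82144476909) = -82144476909/2616355297888517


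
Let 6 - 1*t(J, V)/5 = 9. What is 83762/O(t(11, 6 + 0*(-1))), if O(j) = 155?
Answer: 2702/5 ≈ 540.40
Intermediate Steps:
t(J, V) = -15 (t(J, V) = 30 - 5*9 = 30 - 45 = -15)
83762/O(t(11, 6 + 0*(-1))) = 83762/155 = 83762*(1/155) = 2702/5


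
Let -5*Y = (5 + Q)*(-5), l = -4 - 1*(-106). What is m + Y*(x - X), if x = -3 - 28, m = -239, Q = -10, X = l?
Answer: 426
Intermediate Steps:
l = 102 (l = -4 + 106 = 102)
X = 102
Y = -5 (Y = -(5 - 10)*(-5)/5 = -(-1)*(-5) = -⅕*25 = -5)
x = -31
m + Y*(x - X) = -239 - 5*(-31 - 1*102) = -239 - 5*(-31 - 102) = -239 - 5*(-133) = -239 + 665 = 426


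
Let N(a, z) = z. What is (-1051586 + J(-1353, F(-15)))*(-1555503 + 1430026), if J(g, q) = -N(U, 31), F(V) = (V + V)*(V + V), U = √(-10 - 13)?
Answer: 131953746309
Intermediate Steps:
U = I*√23 (U = √(-23) = I*√23 ≈ 4.7958*I)
F(V) = 4*V² (F(V) = (2*V)*(2*V) = 4*V²)
J(g, q) = -31 (J(g, q) = -1*31 = -31)
(-1051586 + J(-1353, F(-15)))*(-1555503 + 1430026) = (-1051586 - 31)*(-1555503 + 1430026) = -1051617*(-125477) = 131953746309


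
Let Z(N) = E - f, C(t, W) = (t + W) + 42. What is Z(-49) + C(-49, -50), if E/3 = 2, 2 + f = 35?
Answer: -84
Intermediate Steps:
f = 33 (f = -2 + 35 = 33)
E = 6 (E = 3*2 = 6)
C(t, W) = 42 + W + t (C(t, W) = (W + t) + 42 = 42 + W + t)
Z(N) = -27 (Z(N) = 6 - 1*33 = 6 - 33 = -27)
Z(-49) + C(-49, -50) = -27 + (42 - 50 - 49) = -27 - 57 = -84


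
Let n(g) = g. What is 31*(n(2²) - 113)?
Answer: -3379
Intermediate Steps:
31*(n(2²) - 113) = 31*(2² - 113) = 31*(4 - 113) = 31*(-109) = -3379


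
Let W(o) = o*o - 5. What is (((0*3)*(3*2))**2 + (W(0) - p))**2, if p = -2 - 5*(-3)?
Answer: 324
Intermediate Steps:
W(o) = -5 + o**2 (W(o) = o**2 - 5 = -5 + o**2)
p = 13 (p = -2 + 15 = 13)
(((0*3)*(3*2))**2 + (W(0) - p))**2 = (((0*3)*(3*2))**2 + ((-5 + 0**2) - 1*13))**2 = ((0*6)**2 + ((-5 + 0) - 13))**2 = (0**2 + (-5 - 13))**2 = (0 - 18)**2 = (-18)**2 = 324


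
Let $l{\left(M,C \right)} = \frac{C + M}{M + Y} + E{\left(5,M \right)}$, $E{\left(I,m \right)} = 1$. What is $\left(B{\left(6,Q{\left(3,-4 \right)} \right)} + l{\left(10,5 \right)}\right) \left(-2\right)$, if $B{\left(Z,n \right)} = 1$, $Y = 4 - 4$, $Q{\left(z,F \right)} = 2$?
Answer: $-7$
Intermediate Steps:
$Y = 0$
$l{\left(M,C \right)} = 1 + \frac{C + M}{M}$ ($l{\left(M,C \right)} = \frac{C + M}{M + 0} + 1 = \frac{C + M}{M} + 1 = 1 + \frac{C + M}{M}$)
$\left(B{\left(6,Q{\left(3,-4 \right)} \right)} + l{\left(10,5 \right)}\right) \left(-2\right) = \left(1 + \left(2 + \frac{5}{10}\right)\right) \left(-2\right) = \left(1 + \left(2 + 5 \cdot \frac{1}{10}\right)\right) \left(-2\right) = \left(1 + \left(2 + \frac{1}{2}\right)\right) \left(-2\right) = \left(1 + \frac{5}{2}\right) \left(-2\right) = \frac{7}{2} \left(-2\right) = -7$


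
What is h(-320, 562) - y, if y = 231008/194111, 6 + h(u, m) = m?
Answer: 107694708/194111 ≈ 554.81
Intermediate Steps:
h(u, m) = -6 + m
y = 231008/194111 (y = 231008*(1/194111) = 231008/194111 ≈ 1.1901)
h(-320, 562) - y = (-6 + 562) - 1*231008/194111 = 556 - 231008/194111 = 107694708/194111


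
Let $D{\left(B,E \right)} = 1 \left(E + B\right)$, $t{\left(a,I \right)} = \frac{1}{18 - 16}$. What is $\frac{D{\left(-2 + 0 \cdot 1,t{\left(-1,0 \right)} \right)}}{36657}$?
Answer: $- \frac{1}{24438} \approx -4.092 \cdot 10^{-5}$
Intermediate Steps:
$t{\left(a,I \right)} = \frac{1}{2}$
$D{\left(B,E \right)} = B + E$ ($D{\left(B,E \right)} = 1 \left(B + E\right) = B + E$)
$\frac{D{\left(-2 + 0 \cdot 1,t{\left(-1,0 \right)} \right)}}{36657} = \frac{\left(-2 + 0 \cdot 1\right) + \frac{1}{2}}{36657} = \left(\left(-2 + 0\right) + \frac{1}{2}\right) \frac{1}{36657} = \left(-2 + \frac{1}{2}\right) \frac{1}{36657} = \left(- \frac{3}{2}\right) \frac{1}{36657} = - \frac{1}{24438}$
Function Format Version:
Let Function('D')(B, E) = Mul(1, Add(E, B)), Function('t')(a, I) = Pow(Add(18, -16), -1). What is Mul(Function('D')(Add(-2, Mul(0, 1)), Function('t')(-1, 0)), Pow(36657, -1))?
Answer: Rational(-1, 24438) ≈ -4.0920e-5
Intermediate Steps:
Function('t')(a, I) = Rational(1, 2) (Function('t')(a, I) = Pow(2, -1) = Rational(1, 2))
Function('D')(B, E) = Add(B, E) (Function('D')(B, E) = Mul(1, Add(B, E)) = Add(B, E))
Mul(Function('D')(Add(-2, Mul(0, 1)), Function('t')(-1, 0)), Pow(36657, -1)) = Mul(Add(Add(-2, Mul(0, 1)), Rational(1, 2)), Pow(36657, -1)) = Mul(Add(Add(-2, 0), Rational(1, 2)), Rational(1, 36657)) = Mul(Add(-2, Rational(1, 2)), Rational(1, 36657)) = Mul(Rational(-3, 2), Rational(1, 36657)) = Rational(-1, 24438)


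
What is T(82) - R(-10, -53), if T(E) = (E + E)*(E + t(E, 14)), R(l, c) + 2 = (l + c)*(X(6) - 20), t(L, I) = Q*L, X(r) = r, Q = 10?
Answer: 147048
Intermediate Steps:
t(L, I) = 10*L
R(l, c) = -2 - 14*c - 14*l (R(l, c) = -2 + (l + c)*(6 - 20) = -2 + (c + l)*(-14) = -2 + (-14*c - 14*l) = -2 - 14*c - 14*l)
T(E) = 22*E² (T(E) = (E + E)*(E + 10*E) = (2*E)*(11*E) = 22*E²)
T(82) - R(-10, -53) = 22*82² - (-2 - 14*(-53) - 14*(-10)) = 22*6724 - (-2 + 742 + 140) = 147928 - 1*880 = 147928 - 880 = 147048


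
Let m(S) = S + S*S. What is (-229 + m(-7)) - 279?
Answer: -466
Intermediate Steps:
m(S) = S + S²
(-229 + m(-7)) - 279 = (-229 - 7*(1 - 7)) - 279 = (-229 - 7*(-6)) - 279 = (-229 + 42) - 279 = -187 - 279 = -466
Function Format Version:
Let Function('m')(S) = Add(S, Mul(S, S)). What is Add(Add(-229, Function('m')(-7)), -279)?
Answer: -466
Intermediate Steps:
Function('m')(S) = Add(S, Pow(S, 2))
Add(Add(-229, Function('m')(-7)), -279) = Add(Add(-229, Mul(-7, Add(1, -7))), -279) = Add(Add(-229, Mul(-7, -6)), -279) = Add(Add(-229, 42), -279) = Add(-187, -279) = -466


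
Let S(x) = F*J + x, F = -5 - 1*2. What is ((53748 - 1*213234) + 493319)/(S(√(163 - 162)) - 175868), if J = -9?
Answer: -333833/175804 ≈ -1.8989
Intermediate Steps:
F = -7 (F = -5 - 2 = -7)
S(x) = 63 + x (S(x) = -7*(-9) + x = 63 + x)
((53748 - 1*213234) + 493319)/(S(√(163 - 162)) - 175868) = ((53748 - 1*213234) + 493319)/((63 + √(163 - 162)) - 175868) = ((53748 - 213234) + 493319)/((63 + √1) - 175868) = (-159486 + 493319)/((63 + 1) - 175868) = 333833/(64 - 175868) = 333833/(-175804) = 333833*(-1/175804) = -333833/175804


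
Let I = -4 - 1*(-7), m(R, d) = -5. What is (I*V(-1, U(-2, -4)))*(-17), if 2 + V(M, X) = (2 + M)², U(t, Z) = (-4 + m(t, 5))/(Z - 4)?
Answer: 51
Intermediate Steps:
U(t, Z) = -9/(-4 + Z) (U(t, Z) = (-4 - 5)/(Z - 4) = -9/(-4 + Z))
V(M, X) = -2 + (2 + M)²
I = 3 (I = -4 + 7 = 3)
(I*V(-1, U(-2, -4)))*(-17) = (3*(-2 + (2 - 1)²))*(-17) = (3*(-2 + 1²))*(-17) = (3*(-2 + 1))*(-17) = (3*(-1))*(-17) = -3*(-17) = 51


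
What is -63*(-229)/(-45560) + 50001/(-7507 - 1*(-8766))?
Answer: 2259881967/57360040 ≈ 39.398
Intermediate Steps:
-63*(-229)/(-45560) + 50001/(-7507 - 1*(-8766)) = 14427*(-1/45560) + 50001/(-7507 + 8766) = -14427/45560 + 50001/1259 = 2259881967/57360040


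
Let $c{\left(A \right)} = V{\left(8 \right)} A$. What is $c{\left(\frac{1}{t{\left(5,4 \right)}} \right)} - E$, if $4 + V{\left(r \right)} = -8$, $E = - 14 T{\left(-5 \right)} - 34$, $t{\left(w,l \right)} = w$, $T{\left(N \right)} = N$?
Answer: $- \frac{192}{5} \approx -38.4$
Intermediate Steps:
$E = 36$ ($E = \left(-14\right) \left(-5\right) - 34 = 70 - 34 = 36$)
$V{\left(r \right)} = -12$ ($V{\left(r \right)} = -4 - 8 = -12$)
$c{\left(A \right)} = - 12 A$
$c{\left(\frac{1}{t{\left(5,4 \right)}} \right)} - E = - \frac{12}{5} - 36 = - \frac{192}{5}$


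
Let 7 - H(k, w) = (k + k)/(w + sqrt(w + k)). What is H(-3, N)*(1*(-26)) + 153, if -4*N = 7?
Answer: 743/125 + 1248*I*sqrt(19)/125 ≈ 5.944 + 43.519*I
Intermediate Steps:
N = -7/4 (N = -1/4*7 = -7/4 ≈ -1.7500)
H(k, w) = 7 - 2*k/(w + sqrt(k + w)) (H(k, w) = 7 - (k + k)/(w + sqrt(w + k)) = 7 - 2*k/(w + sqrt(k + w)))
H(-3, N)*(1*(-26)) + 153 = ((-2*(-3) + 7*(-7/4) + 7*sqrt(-3 - 7/4))/(-7/4 + sqrt(-3 - 7/4)))*(1*(-26)) + 153 = ((6 - 49/4 + 7*sqrt(-19/4))/(-7/4 + sqrt(-19/4)))*(-26) + 153 = ((6 - 49/4 + 7*(I*sqrt(19)/2))/(-7/4 + I*sqrt(19)/2))*(-26) + 153 = ((6 - 49/4 + 7*I*sqrt(19)/2)/(-7/4 + I*sqrt(19)/2))*(-26) + 153 = ((-25/4 + 7*I*sqrt(19)/2)/(-7/4 + I*sqrt(19)/2))*(-26) + 153 = -26*(-25/4 + 7*I*sqrt(19)/2)/(-7/4 + I*sqrt(19)/2) + 153 = 153 - 26*(-25/4 + 7*I*sqrt(19)/2)/(-7/4 + I*sqrt(19)/2)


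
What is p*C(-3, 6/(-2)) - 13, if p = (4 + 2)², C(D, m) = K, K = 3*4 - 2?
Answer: 347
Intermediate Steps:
K = 10 (K = 12 - 2 = 10)
C(D, m) = 10
p = 36 (p = 6² = 36)
p*C(-3, 6/(-2)) - 13 = 36*10 - 13 = 360 - 13 = 347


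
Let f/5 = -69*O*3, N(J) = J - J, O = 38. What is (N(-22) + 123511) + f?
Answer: 84181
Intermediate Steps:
N(J) = 0
f = -39330 (f = 5*(-69*38*3) = 5*(-2622*3) = 5*(-7866) = -39330)
(N(-22) + 123511) + f = (0 + 123511) - 39330 = 123511 - 39330 = 84181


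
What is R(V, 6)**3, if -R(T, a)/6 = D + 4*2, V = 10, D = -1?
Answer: -74088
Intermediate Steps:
R(T, a) = -42 (R(T, a) = -6*(-1 + 4*2) = -6*(-1 + 8) = -6*7 = -42)
R(V, 6)**3 = (-42)**3 = -74088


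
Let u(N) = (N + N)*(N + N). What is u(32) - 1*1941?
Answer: 2155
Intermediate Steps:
u(N) = 4*N² (u(N) = (2*N)*(2*N) = 4*N²)
u(32) - 1*1941 = 4*32² - 1*1941 = 4*1024 - 1941 = 4096 - 1941 = 2155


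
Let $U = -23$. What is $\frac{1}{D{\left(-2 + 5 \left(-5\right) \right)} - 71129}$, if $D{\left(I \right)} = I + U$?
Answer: $- \frac{1}{71179} \approx -1.4049 \cdot 10^{-5}$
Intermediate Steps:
$D{\left(I \right)} = -23 + I$ ($D{\left(I \right)} = I - 23 = -23 + I$)
$\frac{1}{D{\left(-2 + 5 \left(-5\right) \right)} - 71129} = \frac{1}{\left(-23 + \left(-2 + 5 \left(-5\right)\right)\right) - 71129} = \frac{1}{\left(-23 - 27\right) - 71129} = \frac{1}{-50 - 71129} = \frac{1}{-71179} = - \frac{1}{71179}$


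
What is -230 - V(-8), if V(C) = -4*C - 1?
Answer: -261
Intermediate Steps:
V(C) = -1 - 4*C
-230 - V(-8) = -230 - (-1 - 4*(-8)) = -230 - (-1 + 32) = -230 - 1*31 = -230 - 31 = -261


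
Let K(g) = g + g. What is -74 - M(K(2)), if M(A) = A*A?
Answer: -90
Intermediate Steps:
K(g) = 2*g
M(A) = A²
-74 - M(K(2)) = -74 - (2*2)² = -74 - 1*4² = -74 - 1*16 = -74 - 16 = -90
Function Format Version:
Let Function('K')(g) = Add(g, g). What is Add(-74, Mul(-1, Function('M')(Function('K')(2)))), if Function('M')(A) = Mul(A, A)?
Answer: -90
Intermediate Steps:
Function('K')(g) = Mul(2, g)
Function('M')(A) = Pow(A, 2)
Add(-74, Mul(-1, Function('M')(Function('K')(2)))) = Add(-74, Mul(-1, Pow(Mul(2, 2), 2))) = Add(-74, Mul(-1, Pow(4, 2))) = Add(-74, Mul(-1, 16)) = Add(-74, -16) = -90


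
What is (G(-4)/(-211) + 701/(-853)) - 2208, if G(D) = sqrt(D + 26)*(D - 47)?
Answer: -1884125/853 + 51*sqrt(22)/211 ≈ -2207.7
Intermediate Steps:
G(D) = sqrt(26 + D)*(-47 + D)
(G(-4)/(-211) + 701/(-853)) - 2208 = ((sqrt(26 - 4)*(-47 - 4))/(-211) + 701/(-853)) - 2208 = ((sqrt(22)*(-51))*(-1/211) + 701*(-1/853)) - 2208 = (-51*sqrt(22)*(-1/211) - 701/853) - 2208 = (51*sqrt(22)/211 - 701/853) - 2208 = (-701/853 + 51*sqrt(22)/211) - 2208 = -1884125/853 + 51*sqrt(22)/211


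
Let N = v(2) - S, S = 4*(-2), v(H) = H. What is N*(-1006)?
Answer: -10060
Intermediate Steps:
S = -8
N = 10 (N = 2 - 1*(-8) = 2 + 8 = 10)
N*(-1006) = 10*(-1006) = -10060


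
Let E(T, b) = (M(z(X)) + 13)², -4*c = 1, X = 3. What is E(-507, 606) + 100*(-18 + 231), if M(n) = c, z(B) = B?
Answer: 343401/16 ≈ 21463.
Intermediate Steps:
c = -¼ (c = -¼*1 = -¼ ≈ -0.25000)
M(n) = -¼
E(T, b) = 2601/16 (E(T, b) = (-¼ + 13)² = (51/4)² = 2601/16)
E(-507, 606) + 100*(-18 + 231) = 2601/16 + 100*(-18 + 231) = 2601/16 + 100*213 = 2601/16 + 21300 = 343401/16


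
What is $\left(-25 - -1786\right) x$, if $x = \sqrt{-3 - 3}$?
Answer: $1761 i \sqrt{6} \approx 4313.6 i$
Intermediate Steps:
$x = i \sqrt{6}$ ($x = \sqrt{-6} = i \sqrt{6} \approx 2.4495 i$)
$\left(-25 - -1786\right) x = \left(-25 - -1786\right) i \sqrt{6} = \left(-25 + 1786\right) i \sqrt{6} = 1761 i \sqrt{6}$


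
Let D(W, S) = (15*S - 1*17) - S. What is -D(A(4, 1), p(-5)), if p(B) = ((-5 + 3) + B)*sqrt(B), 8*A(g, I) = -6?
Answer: 17 + 98*I*sqrt(5) ≈ 17.0 + 219.13*I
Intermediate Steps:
A(g, I) = -3/4 (A(g, I) = (1/8)*(-6) = -3/4)
p(B) = sqrt(B)*(-2 + B) (p(B) = (-2 + B)*sqrt(B) = sqrt(B)*(-2 + B))
D(W, S) = -17 + 14*S (D(W, S) = (15*S - 17) - S = (-17 + 15*S) - S = -17 + 14*S)
-D(A(4, 1), p(-5)) = -(-17 + 14*(sqrt(-5)*(-2 - 5))) = -(-17 + 14*((I*sqrt(5))*(-7))) = -(-17 + 14*(-7*I*sqrt(5))) = -(-17 - 98*I*sqrt(5)) = 17 + 98*I*sqrt(5)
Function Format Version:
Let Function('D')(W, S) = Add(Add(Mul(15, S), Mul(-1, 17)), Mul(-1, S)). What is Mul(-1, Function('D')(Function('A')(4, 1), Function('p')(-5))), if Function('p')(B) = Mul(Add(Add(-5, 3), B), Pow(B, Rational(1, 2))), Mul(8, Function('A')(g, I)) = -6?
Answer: Add(17, Mul(98, I, Pow(5, Rational(1, 2)))) ≈ Add(17.000, Mul(219.13, I))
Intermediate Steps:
Function('A')(g, I) = Rational(-3, 4) (Function('A')(g, I) = Mul(Rational(1, 8), -6) = Rational(-3, 4))
Function('p')(B) = Mul(Pow(B, Rational(1, 2)), Add(-2, B)) (Function('p')(B) = Mul(Add(-2, B), Pow(B, Rational(1, 2))) = Mul(Pow(B, Rational(1, 2)), Add(-2, B)))
Function('D')(W, S) = Add(-17, Mul(14, S)) (Function('D')(W, S) = Add(Add(Mul(15, S), -17), Mul(-1, S)) = Add(Add(-17, Mul(15, S)), Mul(-1, S)) = Add(-17, Mul(14, S)))
Mul(-1, Function('D')(Function('A')(4, 1), Function('p')(-5))) = Mul(-1, Add(-17, Mul(14, Mul(Pow(-5, Rational(1, 2)), Add(-2, -5))))) = Mul(-1, Add(-17, Mul(14, Mul(Mul(I, Pow(5, Rational(1, 2))), -7)))) = Mul(-1, Add(-17, Mul(14, Mul(-7, I, Pow(5, Rational(1, 2)))))) = Mul(-1, Add(-17, Mul(-98, I, Pow(5, Rational(1, 2))))) = Add(17, Mul(98, I, Pow(5, Rational(1, 2))))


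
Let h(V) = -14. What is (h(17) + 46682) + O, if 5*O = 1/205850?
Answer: 48033039001/1029250 ≈ 46668.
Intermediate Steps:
O = 1/1029250 (O = (1/5)/205850 = (1/5)*(1/205850) = 1/1029250 ≈ 9.7158e-7)
(h(17) + 46682) + O = (-14 + 46682) + 1/1029250 = 46668 + 1/1029250 = 48033039001/1029250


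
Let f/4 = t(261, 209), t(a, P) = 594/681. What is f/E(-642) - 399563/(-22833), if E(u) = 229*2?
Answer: 20779525297/1186927839 ≈ 17.507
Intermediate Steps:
t(a, P) = 198/227 (t(a, P) = 594*(1/681) = 198/227)
f = 792/227 (f = 4*(198/227) = 792/227 ≈ 3.4890)
E(u) = 458
f/E(-642) - 399563/(-22833) = (792/227)/458 - 399563/(-22833) = (792/227)*(1/458) - 399563*(-1/22833) = 396/51983 + 399563/22833 = 20779525297/1186927839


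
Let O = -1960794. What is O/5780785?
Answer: -1960794/5780785 ≈ -0.33919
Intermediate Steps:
O/5780785 = -1960794/5780785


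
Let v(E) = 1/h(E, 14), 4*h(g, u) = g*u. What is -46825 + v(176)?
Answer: -28844199/616 ≈ -46825.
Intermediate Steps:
h(g, u) = g*u/4 (h(g, u) = (g*u)/4 = g*u/4)
v(E) = 2/(7*E) (v(E) = 1/((1/4)*E*14) = 1/(7*E/2) = 2/(7*E))
-46825 + v(176) = -46825 + (2/7)/176 = -46825 + (2/7)*(1/176) = -46825 + 1/616 = -28844199/616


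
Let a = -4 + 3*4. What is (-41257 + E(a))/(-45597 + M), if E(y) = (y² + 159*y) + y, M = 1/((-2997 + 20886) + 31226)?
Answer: 1960326995/2239496654 ≈ 0.87534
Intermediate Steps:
a = 8 (a = -4 + 12 = 8)
M = 1/49115 (M = 1/(17889 + 31226) = 1/49115 ≈ 2.0360e-5)
E(y) = y² + 160*y
(-41257 + E(a))/(-45597 + M) = (-41257 + 8*(160 + 8))/(-45597 + 1/49115) = (-41257 + 8*168)/(-2239496654/49115) = (-41257 + 1344)*(-49115/2239496654) = -39913*(-49115/2239496654) = 1960326995/2239496654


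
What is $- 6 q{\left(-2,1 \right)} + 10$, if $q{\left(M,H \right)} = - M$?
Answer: $-2$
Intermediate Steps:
$- 6 q{\left(-2,1 \right)} + 10 = - 6 \left(\left(-1\right) \left(-2\right)\right) + 10 = \left(-6\right) 2 + 10 = -12 + 10 = -2$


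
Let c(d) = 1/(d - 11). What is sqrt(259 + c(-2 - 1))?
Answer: 5*sqrt(2030)/14 ≈ 16.091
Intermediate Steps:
c(d) = 1/(-11 + d)
sqrt(259 + c(-2 - 1)) = sqrt(259 + 1/(-11 + (-2 - 1))) = sqrt(259 + 1/(-11 - 3)) = sqrt(259 + 1/(-14)) = sqrt(259 - 1/14) = sqrt(3625/14) = 5*sqrt(2030)/14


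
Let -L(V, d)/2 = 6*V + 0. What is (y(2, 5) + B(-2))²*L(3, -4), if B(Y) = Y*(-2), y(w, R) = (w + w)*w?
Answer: -5184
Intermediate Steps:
y(w, R) = 2*w² (y(w, R) = (2*w)*w = 2*w²)
B(Y) = -2*Y
L(V, d) = -12*V (L(V, d) = -2*(6*V + 0) = -12*V)
(y(2, 5) + B(-2))²*L(3, -4) = (2*2² - 2*(-2))²*(-12*3) = (2*4 + 4)²*(-36) = (8 + 4)²*(-36) = 12²*(-36) = 144*(-36) = -5184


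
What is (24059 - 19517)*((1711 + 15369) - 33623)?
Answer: -75138306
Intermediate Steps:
(24059 - 19517)*((1711 + 15369) - 33623) = 4542*(17080 - 33623) = 4542*(-16543) = -75138306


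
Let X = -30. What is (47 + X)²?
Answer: 289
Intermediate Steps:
(47 + X)² = (47 - 30)² = 17² = 289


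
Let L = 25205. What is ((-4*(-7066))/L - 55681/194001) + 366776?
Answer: 1793463605913739/4889795205 ≈ 3.6678e+5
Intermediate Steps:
((-4*(-7066))/L - 55681/194001) + 366776 = (-4*(-7066)/25205 - 55681/194001) + 366776 = (28264*(1/25205) - 55681*1/194001) + 366776 = (28264/25205 - 55681/194001) + 366776 = 4079804659/4889795205 + 366776 = 1793463605913739/4889795205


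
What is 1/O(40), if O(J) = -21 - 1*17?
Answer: -1/38 ≈ -0.026316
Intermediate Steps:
O(J) = -38 (O(J) = -21 - 17 = -38)
1/O(40) = 1/(-38) = -1/38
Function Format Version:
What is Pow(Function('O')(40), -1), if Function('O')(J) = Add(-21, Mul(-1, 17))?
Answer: Rational(-1, 38) ≈ -0.026316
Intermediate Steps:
Function('O')(J) = -38 (Function('O')(J) = Add(-21, -17) = -38)
Pow(Function('O')(40), -1) = Pow(-38, -1) = Rational(-1, 38)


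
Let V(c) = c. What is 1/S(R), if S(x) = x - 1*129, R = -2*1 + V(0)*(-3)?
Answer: -1/131 ≈ -0.0076336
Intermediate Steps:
R = -2 (R = -2*1 + 0*(-3) = -2 + 0 = -2)
S(x) = -129 + x (S(x) = x - 129 = -129 + x)
1/S(R) = 1/(-129 - 2) = 1/(-131) = -1/131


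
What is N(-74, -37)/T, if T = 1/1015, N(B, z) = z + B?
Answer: -112665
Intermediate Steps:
N(B, z) = B + z
T = 1/1015 ≈ 0.00098522
N(-74, -37)/T = (-74 - 37)/(1/1015) = -111*1015 = -112665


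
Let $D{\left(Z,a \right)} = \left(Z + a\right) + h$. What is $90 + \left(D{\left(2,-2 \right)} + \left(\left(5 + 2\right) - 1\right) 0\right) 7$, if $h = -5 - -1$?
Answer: $62$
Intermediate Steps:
$h = -4$ ($h = -5 + 1 = -4$)
$D{\left(Z,a \right)} = -4 + Z + a$ ($D{\left(Z,a \right)} = \left(Z + a\right) - 4 = -4 + Z + a$)
$90 + \left(D{\left(2,-2 \right)} + \left(\left(5 + 2\right) - 1\right) 0\right) 7 = 90 + \left(\left(-4 + 2 - 2\right) + \left(\left(5 + 2\right) - 1\right) 0\right) 7 = 90 + \left(-4 + \left(7 - 1\right) 0\right) 7 = 90 + \left(-4 + 6 \cdot 0\right) 7 = 90 + \left(-4 + 0\right) 7 = 90 - 28 = 62$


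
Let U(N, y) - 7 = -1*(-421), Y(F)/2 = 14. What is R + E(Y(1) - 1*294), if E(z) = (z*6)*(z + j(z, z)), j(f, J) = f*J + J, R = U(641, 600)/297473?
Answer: -33340031346964/297473 ≈ -1.1208e+8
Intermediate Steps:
Y(F) = 28 (Y(F) = 2*14 = 28)
U(N, y) = 428 (U(N, y) = 7 - 1*(-421) = 7 + 421 = 428)
R = 428/297473 ≈ 0.0014388
j(f, J) = J + J*f (j(f, J) = J*f + J = J + J*f)
E(z) = 6*z*(z + z*(1 + z)) (E(z) = (z*6)*(z + z*(1 + z)) = (6*z)*(z + z*(1 + z)) = 6*z*(z + z*(1 + z)))
R + E(Y(1) - 1*294) = 428/297473 + 6*(28 - 1*294)²*(2 + (28 - 1*294)) = 428/297473 + 6*(28 - 294)²*(2 + (28 - 294)) = 428/297473 + 6*(-266)²*(2 - 266) = 428/297473 + 6*70756*(-264) = 428/297473 - 112077504 = -33340031346964/297473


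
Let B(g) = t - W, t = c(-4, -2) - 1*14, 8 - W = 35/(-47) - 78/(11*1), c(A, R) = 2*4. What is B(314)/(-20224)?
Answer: 11289/10455808 ≈ 0.0010797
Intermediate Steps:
c(A, R) = 8
W = 8187/517 (W = 8 - (35/(-47) - 78/(11*1)) = 8 - (35*(-1/47) - 78/11) = 8 - (-35/47 - 78*1/11) = 8 - (-35/47 - 78/11) = 8 - 1*(-4051/517) = 8 + 4051/517 = 8187/517 ≈ 15.836)
t = -6 (t = 8 - 1*14 = 8 - 14 = -6)
B(g) = -11289/517 (B(g) = -6 - 1*8187/517 = -6 - 8187/517 = -11289/517)
B(314)/(-20224) = -11289/517/(-20224) = -11289/517*(-1/20224) = 11289/10455808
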